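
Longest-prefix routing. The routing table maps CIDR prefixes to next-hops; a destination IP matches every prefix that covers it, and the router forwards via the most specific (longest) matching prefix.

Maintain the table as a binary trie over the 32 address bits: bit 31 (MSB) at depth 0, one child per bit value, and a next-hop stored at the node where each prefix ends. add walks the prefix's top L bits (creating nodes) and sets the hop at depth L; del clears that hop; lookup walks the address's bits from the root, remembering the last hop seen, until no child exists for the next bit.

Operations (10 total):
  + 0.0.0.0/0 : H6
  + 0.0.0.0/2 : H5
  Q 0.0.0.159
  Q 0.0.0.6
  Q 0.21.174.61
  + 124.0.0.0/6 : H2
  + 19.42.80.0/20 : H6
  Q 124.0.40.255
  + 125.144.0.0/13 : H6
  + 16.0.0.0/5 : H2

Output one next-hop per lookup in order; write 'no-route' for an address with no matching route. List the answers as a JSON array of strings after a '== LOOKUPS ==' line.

Process each operation:
  add 0.0.0.0/0 -> H6 at depth 0
  add 0.0.0.0/2 -> H5 at depth 2
  lookup 0.0.0.159: bits 00 walk d0:H6→d1:-→d2:H5 -> H5
  lookup 0.0.0.6: bits 00 walk d0:H6→d1:-→d2:H5 -> H5
  lookup 0.21.174.61: bits 00 walk d0:H6→d1:-→d2:H5 -> H5
  add 124.0.0.0/6 -> H2 at depth 6
  add 19.42.80.0/20 -> H6 at depth 20
  lookup 124.0.40.255: bits 011111 walk d0:H6→d1:-→d2:-→d3:-→d4:-→d5:-→d6:H2 -> H2
  add 125.144.0.0/13 -> H6 at depth 13
  add 16.0.0.0/5 -> H2 at depth 5

== LOOKUPS ==
["H5","H5","H5","H2"]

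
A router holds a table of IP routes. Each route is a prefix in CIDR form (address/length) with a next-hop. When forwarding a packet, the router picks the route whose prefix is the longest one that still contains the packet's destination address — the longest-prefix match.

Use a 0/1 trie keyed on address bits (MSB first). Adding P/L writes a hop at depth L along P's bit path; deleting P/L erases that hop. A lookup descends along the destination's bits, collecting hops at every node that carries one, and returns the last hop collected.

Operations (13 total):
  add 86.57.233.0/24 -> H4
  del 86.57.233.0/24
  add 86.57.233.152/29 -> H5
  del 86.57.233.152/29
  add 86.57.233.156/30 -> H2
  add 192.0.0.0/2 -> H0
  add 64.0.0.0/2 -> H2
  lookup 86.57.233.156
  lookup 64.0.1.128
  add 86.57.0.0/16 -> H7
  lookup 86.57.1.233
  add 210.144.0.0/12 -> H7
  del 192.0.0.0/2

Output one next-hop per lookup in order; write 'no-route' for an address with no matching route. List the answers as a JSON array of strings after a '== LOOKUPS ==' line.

Apply in order:
  + 86.57.233.0/24 (H4) depth=24
  del 86.57.233.0/24 (clear depth 24)
  + 86.57.233.152/29 (H5) depth=29
  del 86.57.233.152/29 (clear depth 29)
  + 86.57.233.156/30 (H2) depth=30
  + 192.0.0.0/2 (H0) depth=2
  + 64.0.0.0/2 (H2) depth=2
  ? 86.57.233.156  path d0:-→d1:-→d2:H2→d3:-→d4:-→d5:-→d6:-→d7:-→d8:-→d9:-→d10:-→d11:-→d12:-→d13:-→d14:-→d15:-→d16:-→d17:-→d18:-→d19:-→d20:-→d21:-→d22:-→d23:-→d24:-→d25:-→d26:-→d27:-→d28:-→d29:-→d30:H2  best=H2
  ? 64.0.1.128  path d0:-→d1:-→d2:H2→d3:-  best=H2
  + 86.57.0.0/16 (H7) depth=16
  ? 86.57.1.233  path d0:-→d1:-→d2:H2→d3:-→d4:-→d5:-→d6:-→d7:-→d8:-→d9:-→d10:-→d11:-→d12:-→d13:-→d14:-→d15:-→d16:H7  best=H7
  + 210.144.0.0/12 (H7) depth=12
  del 192.0.0.0/2 (clear depth 2)

== LOOKUPS ==
["H2","H2","H7"]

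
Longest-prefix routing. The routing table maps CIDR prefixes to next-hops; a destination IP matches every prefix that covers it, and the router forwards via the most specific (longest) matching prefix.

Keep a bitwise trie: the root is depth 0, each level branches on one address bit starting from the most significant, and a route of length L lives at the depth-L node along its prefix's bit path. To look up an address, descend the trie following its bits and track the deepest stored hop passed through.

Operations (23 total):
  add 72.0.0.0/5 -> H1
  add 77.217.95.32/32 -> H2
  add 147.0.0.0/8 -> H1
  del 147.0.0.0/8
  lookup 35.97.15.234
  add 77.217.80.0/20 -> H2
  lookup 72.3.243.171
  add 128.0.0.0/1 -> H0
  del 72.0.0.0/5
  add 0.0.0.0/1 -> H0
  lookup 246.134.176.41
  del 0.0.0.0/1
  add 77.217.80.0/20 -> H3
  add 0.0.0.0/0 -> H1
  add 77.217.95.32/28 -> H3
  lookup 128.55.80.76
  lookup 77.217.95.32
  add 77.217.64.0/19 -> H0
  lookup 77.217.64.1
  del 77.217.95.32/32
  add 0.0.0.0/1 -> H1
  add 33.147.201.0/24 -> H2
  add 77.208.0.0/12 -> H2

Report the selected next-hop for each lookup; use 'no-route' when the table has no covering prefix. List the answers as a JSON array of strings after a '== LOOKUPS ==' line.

Process each operation:
  add 72.0.0.0/5 -> H1 at depth 5
  add 77.217.95.32/32 -> H2 at depth 32
  add 147.0.0.0/8 -> H1 at depth 8
  del 147.0.0.0/8 (clear depth 8)
  ? 35.97.15.234  path d0:-→d1:-  best=no-route
  add 77.217.80.0/20 -> H2 at depth 20
  ? 72.3.243.171  path d0:-→d1:-→d2:-→d3:-→d4:-→d5:H1  best=H1
  add 128.0.0.0/1 -> H0 at depth 1
  del 72.0.0.0/5 (clear depth 5)
  add 0.0.0.0/1 -> H0 at depth 1
  ? 246.134.176.41  path d0:-→d1:H0  best=H0
  del 0.0.0.0/1 (clear depth 1)
  add 77.217.80.0/20 -> H3 at depth 20
  add 0.0.0.0/0 -> H1 at depth 0
  add 77.217.95.32/28 -> H3 at depth 28
  ? 128.55.80.76  path d0:H1→d1:H0→d2:-→d3:-  best=H0
  ? 77.217.95.32  path d0:H1→d1:-→d2:-→d3:-→d4:-→d5:-→d6:-→d7:-→d8:-→d9:-→d10:-→d11:-→d12:-→d13:-→d14:-→d15:-→d16:-→d17:-→d18:-→d19:-→d20:H3→d21:-→d22:-→d23:-→d24:-→d25:-→d26:-→d27:-→d28:H3→d29:-→d30:-→d31:-→d32:H2  best=H2
  add 77.217.64.0/19 -> H0 at depth 19
  ? 77.217.64.1  path d0:H1→d1:-→d2:-→d3:-→d4:-→d5:-→d6:-→d7:-→d8:-→d9:-→d10:-→d11:-→d12:-→d13:-→d14:-→d15:-→d16:-→d17:-→d18:-→d19:H0  best=H0
  del 77.217.95.32/32 (clear depth 32)
  add 0.0.0.0/1 -> H1 at depth 1
  add 33.147.201.0/24 -> H2 at depth 24
  add 77.208.0.0/12 -> H2 at depth 12

== LOOKUPS ==
["no-route","H1","H0","H0","H2","H0"]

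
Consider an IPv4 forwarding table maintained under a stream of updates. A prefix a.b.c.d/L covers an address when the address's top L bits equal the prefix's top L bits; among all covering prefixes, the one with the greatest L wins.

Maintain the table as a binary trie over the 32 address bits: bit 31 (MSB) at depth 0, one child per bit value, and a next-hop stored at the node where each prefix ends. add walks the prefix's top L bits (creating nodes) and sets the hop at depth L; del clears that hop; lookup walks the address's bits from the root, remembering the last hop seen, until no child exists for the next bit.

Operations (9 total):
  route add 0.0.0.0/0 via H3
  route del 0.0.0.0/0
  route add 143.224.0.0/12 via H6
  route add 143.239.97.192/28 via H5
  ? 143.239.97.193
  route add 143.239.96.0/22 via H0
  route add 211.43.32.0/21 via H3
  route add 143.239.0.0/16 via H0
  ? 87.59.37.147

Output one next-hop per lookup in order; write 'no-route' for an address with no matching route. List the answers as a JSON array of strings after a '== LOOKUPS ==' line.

Trace:
  + 0.0.0.0/0 (H3) depth=0
  del 0.0.0.0/0 (clear depth 0)
  + 143.224.0.0/12 (H6) depth=12
  + 143.239.97.192/28 (H5) depth=28
  ? 143.239.97.193  path d0:-→d1:-→d2:-→d3:-→d4:-→d5:-→d6:-→d7:-→d8:-→d9:-→d10:-→d11:-→d12:H6→d13:-→d14:-→d15:-→d16:-→d17:-→d18:-→d19:-→d20:-→d21:-→d22:-→d23:-→d24:-→d25:-→d26:-→d27:-→d28:H5  best=H5
  + 143.239.96.0/22 (H0) depth=22
  + 211.43.32.0/21 (H3) depth=21
  + 143.239.0.0/16 (H0) depth=16
  ? 87.59.37.147  path d0:-  best=no-route

== LOOKUPS ==
["H5","no-route"]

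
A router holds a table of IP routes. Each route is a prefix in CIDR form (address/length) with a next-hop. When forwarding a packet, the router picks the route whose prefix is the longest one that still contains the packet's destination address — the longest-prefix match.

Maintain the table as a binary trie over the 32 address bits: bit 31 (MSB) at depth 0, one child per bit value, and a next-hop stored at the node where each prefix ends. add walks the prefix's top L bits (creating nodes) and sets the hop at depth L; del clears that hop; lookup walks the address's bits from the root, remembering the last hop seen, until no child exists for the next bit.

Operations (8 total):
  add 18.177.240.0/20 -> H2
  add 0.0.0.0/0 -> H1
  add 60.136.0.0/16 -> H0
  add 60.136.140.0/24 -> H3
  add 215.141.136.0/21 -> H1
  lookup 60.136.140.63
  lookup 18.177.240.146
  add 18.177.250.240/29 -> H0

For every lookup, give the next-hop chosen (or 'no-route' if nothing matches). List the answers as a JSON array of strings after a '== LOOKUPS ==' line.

Trace:
  add 18.177.240.0/20 -> H2 at depth 20
  add 0.0.0.0/0 -> H1 at depth 0
  add 60.136.0.0/16 -> H0 at depth 16
  add 60.136.140.0/24 -> H3 at depth 24
  add 215.141.136.0/21 -> H1 at depth 21
  ? 60.136.140.63  path d0:H1→d1:-→d2:-→d3:-→d4:-→d5:-→d6:-→d7:-→d8:-→d9:-→d10:-→d11:-→d12:-→d13:-→d14:-→d15:-→d16:H0→d17:-→d18:-→d19:-→d20:-→d21:-→d22:-→d23:-→d24:H3  best=H3
  ? 18.177.240.146  path d0:H1→d1:-→d2:-→d3:-→d4:-→d5:-→d6:-→d7:-→d8:-→d9:-→d10:-→d11:-→d12:-→d13:-→d14:-→d15:-→d16:-→d17:-→d18:-→d19:-→d20:H2  best=H2
  add 18.177.250.240/29 -> H0 at depth 29

== LOOKUPS ==
["H3","H2"]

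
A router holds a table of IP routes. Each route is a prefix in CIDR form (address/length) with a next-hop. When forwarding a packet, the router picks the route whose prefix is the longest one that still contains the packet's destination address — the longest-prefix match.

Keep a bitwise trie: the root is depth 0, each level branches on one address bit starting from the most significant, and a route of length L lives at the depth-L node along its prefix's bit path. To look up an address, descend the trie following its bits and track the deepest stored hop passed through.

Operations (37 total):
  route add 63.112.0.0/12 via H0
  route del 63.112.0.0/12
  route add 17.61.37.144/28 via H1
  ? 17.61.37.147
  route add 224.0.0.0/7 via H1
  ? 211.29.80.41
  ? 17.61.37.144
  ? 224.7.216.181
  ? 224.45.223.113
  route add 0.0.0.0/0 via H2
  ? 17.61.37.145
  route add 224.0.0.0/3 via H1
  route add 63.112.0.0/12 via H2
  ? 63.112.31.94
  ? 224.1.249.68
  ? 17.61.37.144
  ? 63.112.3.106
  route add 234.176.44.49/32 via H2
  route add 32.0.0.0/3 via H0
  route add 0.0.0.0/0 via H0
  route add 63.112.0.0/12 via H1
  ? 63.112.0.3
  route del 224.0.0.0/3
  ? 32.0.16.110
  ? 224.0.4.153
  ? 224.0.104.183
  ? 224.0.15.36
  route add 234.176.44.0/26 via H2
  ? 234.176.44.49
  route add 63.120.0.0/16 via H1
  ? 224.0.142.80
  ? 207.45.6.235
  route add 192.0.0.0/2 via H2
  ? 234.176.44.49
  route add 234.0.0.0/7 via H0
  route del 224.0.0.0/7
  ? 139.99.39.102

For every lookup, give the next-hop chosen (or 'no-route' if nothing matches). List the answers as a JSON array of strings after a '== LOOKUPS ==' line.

Trace:
  add 63.112.0.0/12 -> H0 at depth 12
  del 63.112.0.0/12 (clear depth 12)
  add 17.61.37.144/28 -> H1 at depth 28
  lookup 17.61.37.147: bits 0001000100111101001001011001 walk d0:-→d1:-→d2:-→d3:-→d4:-→d5:-→d6:-→d7:-→d8:-→d9:-→d10:-→d11:-→d12:-→d13:-→d14:-→d15:-→d16:-→d17:-→d18:-→d19:-→d20:-→d21:-→d22:-→d23:-→d24:-→d25:-→d26:-→d27:-→d28:H1 -> H1
  add 224.0.0.0/7 -> H1 at depth 7
  lookup 211.29.80.41: bits 11 walk d0:-→d1:-→d2:- -> no-route
  lookup 17.61.37.144: bits 0001000100111101001001011001 walk d0:-→d1:-→d2:-→d3:-→d4:-→d5:-→d6:-→d7:-→d8:-→d9:-→d10:-→d11:-→d12:-→d13:-→d14:-→d15:-→d16:-→d17:-→d18:-→d19:-→d20:-→d21:-→d22:-→d23:-→d24:-→d25:-→d26:-→d27:-→d28:H1 -> H1
  lookup 224.7.216.181: bits 1110000 walk d0:-→d1:-→d2:-→d3:-→d4:-→d5:-→d6:-→d7:H1 -> H1
  lookup 224.45.223.113: bits 1110000 walk d0:-→d1:-→d2:-→d3:-→d4:-→d5:-→d6:-→d7:H1 -> H1
  add 0.0.0.0/0 -> H2 at depth 0
  lookup 17.61.37.145: bits 0001000100111101001001011001 walk d0:H2→d1:-→d2:-→d3:-→d4:-→d5:-→d6:-→d7:-→d8:-→d9:-→d10:-→d11:-→d12:-→d13:-→d14:-→d15:-→d16:-→d17:-→d18:-→d19:-→d20:-→d21:-→d22:-→d23:-→d24:-→d25:-→d26:-→d27:-→d28:H1 -> H1
  add 224.0.0.0/3 -> H1 at depth 3
  add 63.112.0.0/12 -> H2 at depth 12
  lookup 63.112.31.94: bits 001111110111 walk d0:H2→d1:-→d2:-→d3:-→d4:-→d5:-→d6:-→d7:-→d8:-→d9:-→d10:-→d11:-→d12:H2 -> H2
  lookup 224.1.249.68: bits 1110000 walk d0:H2→d1:-→d2:-→d3:H1→d4:-→d5:-→d6:-→d7:H1 -> H1
  lookup 17.61.37.144: bits 0001000100111101001001011001 walk d0:H2→d1:-→d2:-→d3:-→d4:-→d5:-→d6:-→d7:-→d8:-→d9:-→d10:-→d11:-→d12:-→d13:-→d14:-→d15:-→d16:-→d17:-→d18:-→d19:-→d20:-→d21:-→d22:-→d23:-→d24:-→d25:-→d26:-→d27:-→d28:H1 -> H1
  lookup 63.112.3.106: bits 001111110111 walk d0:H2→d1:-→d2:-→d3:-→d4:-→d5:-→d6:-→d7:-→d8:-→d9:-→d10:-→d11:-→d12:H2 -> H2
  add 234.176.44.49/32 -> H2 at depth 32
  add 32.0.0.0/3 -> H0 at depth 3
  add 0.0.0.0/0 -> H0 at depth 0
  add 63.112.0.0/12 -> H1 at depth 12
  lookup 63.112.0.3: bits 001111110111 walk d0:H0→d1:-→d2:-→d3:H0→d4:-→d5:-→d6:-→d7:-→d8:-→d9:-→d10:-→d11:-→d12:H1 -> H1
  del 224.0.0.0/3 (clear depth 3)
  lookup 32.0.16.110: bits 001 walk d0:H0→d1:-→d2:-→d3:H0 -> H0
  lookup 224.0.4.153: bits 1110000 walk d0:H0→d1:-→d2:-→d3:-→d4:-→d5:-→d6:-→d7:H1 -> H1
  lookup 224.0.104.183: bits 1110000 walk d0:H0→d1:-→d2:-→d3:-→d4:-→d5:-→d6:-→d7:H1 -> H1
  lookup 224.0.15.36: bits 1110000 walk d0:H0→d1:-→d2:-→d3:-→d4:-→d5:-→d6:-→d7:H1 -> H1
  add 234.176.44.0/26 -> H2 at depth 26
  lookup 234.176.44.49: bits 11101010101100000010110000110001 walk d0:H0→d1:-→d2:-→d3:-→d4:-→d5:-→d6:-→d7:-→d8:-→d9:-→d10:-→d11:-→d12:-→d13:-→d14:-→d15:-→d16:-→d17:-→d18:-→d19:-→d20:-→d21:-→d22:-→d23:-→d24:-→d25:-→d26:H2→d27:-→d28:-→d29:-→d30:-→d31:-→d32:H2 -> H2
  add 63.120.0.0/16 -> H1 at depth 16
  lookup 224.0.142.80: bits 1110000 walk d0:H0→d1:-→d2:-→d3:-→d4:-→d5:-→d6:-→d7:H1 -> H1
  lookup 207.45.6.235: bits 11 walk d0:H0→d1:-→d2:- -> H0
  add 192.0.0.0/2 -> H2 at depth 2
  lookup 234.176.44.49: bits 11101010101100000010110000110001 walk d0:H0→d1:-→d2:H2→d3:-→d4:-→d5:-→d6:-→d7:-→d8:-→d9:-→d10:-→d11:-→d12:-→d13:-→d14:-→d15:-→d16:-→d17:-→d18:-→d19:-→d20:-→d21:-→d22:-→d23:-→d24:-→d25:-→d26:H2→d27:-→d28:-→d29:-→d30:-→d31:-→d32:H2 -> H2
  add 234.0.0.0/7 -> H0 at depth 7
  del 224.0.0.0/7 (clear depth 7)
  lookup 139.99.39.102: bits 1 walk d0:H0→d1:- -> H0

== LOOKUPS ==
["H1","no-route","H1","H1","H1","H1","H2","H1","H1","H2","H1","H0","H1","H1","H1","H2","H1","H0","H2","H0"]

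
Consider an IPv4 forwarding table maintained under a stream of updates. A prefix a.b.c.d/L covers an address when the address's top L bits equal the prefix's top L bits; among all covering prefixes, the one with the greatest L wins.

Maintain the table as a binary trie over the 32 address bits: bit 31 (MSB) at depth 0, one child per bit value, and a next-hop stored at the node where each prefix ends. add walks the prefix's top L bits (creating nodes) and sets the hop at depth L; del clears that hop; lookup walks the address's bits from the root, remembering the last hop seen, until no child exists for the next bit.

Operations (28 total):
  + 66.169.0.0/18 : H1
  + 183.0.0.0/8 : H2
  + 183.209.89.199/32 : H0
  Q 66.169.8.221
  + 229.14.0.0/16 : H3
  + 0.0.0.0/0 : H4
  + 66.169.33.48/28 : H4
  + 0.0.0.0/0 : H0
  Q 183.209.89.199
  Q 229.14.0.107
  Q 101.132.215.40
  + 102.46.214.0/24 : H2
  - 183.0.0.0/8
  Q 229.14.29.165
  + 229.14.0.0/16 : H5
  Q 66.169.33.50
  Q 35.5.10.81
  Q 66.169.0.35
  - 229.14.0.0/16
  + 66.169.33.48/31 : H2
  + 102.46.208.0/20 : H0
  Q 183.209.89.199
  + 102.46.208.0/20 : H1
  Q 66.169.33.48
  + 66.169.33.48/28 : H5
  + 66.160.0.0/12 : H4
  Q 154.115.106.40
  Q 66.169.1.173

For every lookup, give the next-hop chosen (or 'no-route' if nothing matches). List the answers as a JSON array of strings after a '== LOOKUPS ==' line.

Process each operation:
  add 66.169.0.0/18 -> H1 at depth 18
  add 183.0.0.0/8 -> H2 at depth 8
  add 183.209.89.199/32 -> H0 at depth 32
  lookup 66.169.8.221: bits 010000101010100100 walk d0:-→d1:-→d2:-→d3:-→d4:-→d5:-→d6:-→d7:-→d8:-→d9:-→d10:-→d11:-→d12:-→d13:-→d14:-→d15:-→d16:-→d17:-→d18:H1 -> H1
  add 229.14.0.0/16 -> H3 at depth 16
  add 0.0.0.0/0 -> H4 at depth 0
  add 66.169.33.48/28 -> H4 at depth 28
  add 0.0.0.0/0 -> H0 at depth 0
  lookup 183.209.89.199: bits 10110111110100010101100111000111 walk d0:H0→d1:-→d2:-→d3:-→d4:-→d5:-→d6:-→d7:-→d8:H2→d9:-→d10:-→d11:-→d12:-→d13:-→d14:-→d15:-→d16:-→d17:-→d18:-→d19:-→d20:-→d21:-→d22:-→d23:-→d24:-→d25:-→d26:-→d27:-→d28:-→d29:-→d30:-→d31:-→d32:H0 -> H0
  lookup 229.14.0.107: bits 1110010100001110 walk d0:H0→d1:-→d2:-→d3:-→d4:-→d5:-→d6:-→d7:-→d8:-→d9:-→d10:-→d11:-→d12:-→d13:-→d14:-→d15:-→d16:H3 -> H3
  lookup 101.132.215.40: bits 01 walk d0:H0→d1:-→d2:- -> H0
  add 102.46.214.0/24 -> H2 at depth 24
  - 183.0.0.0/8 clear@8
  lookup 229.14.29.165: bits 1110010100001110 walk d0:H0→d1:-→d2:-→d3:-→d4:-→d5:-→d6:-→d7:-→d8:-→d9:-→d10:-→d11:-→d12:-→d13:-→d14:-→d15:-→d16:H3 -> H3
  add 229.14.0.0/16 -> H5 at depth 16
  lookup 66.169.33.50: bits 0100001010101001001000010011 walk d0:H0→d1:-→d2:-→d3:-→d4:-→d5:-→d6:-→d7:-→d8:-→d9:-→d10:-→d11:-→d12:-→d13:-→d14:-→d15:-→d16:-→d17:-→d18:H1→d19:-→d20:-→d21:-→d22:-→d23:-→d24:-→d25:-→d26:-→d27:-→d28:H4 -> H4
  lookup 35.5.10.81: bits 0 walk d0:H0→d1:- -> H0
  lookup 66.169.0.35: bits 010000101010100100 walk d0:H0→d1:-→d2:-→d3:-→d4:-→d5:-→d6:-→d7:-→d8:-→d9:-→d10:-→d11:-→d12:-→d13:-→d14:-→d15:-→d16:-→d17:-→d18:H1 -> H1
  - 229.14.0.0/16 clear@16
  add 66.169.33.48/31 -> H2 at depth 31
  add 102.46.208.0/20 -> H0 at depth 20
  lookup 183.209.89.199: bits 10110111110100010101100111000111 walk d0:H0→d1:-→d2:-→d3:-→d4:-→d5:-→d6:-→d7:-→d8:-→d9:-→d10:-→d11:-→d12:-→d13:-→d14:-→d15:-→d16:-→d17:-→d18:-→d19:-→d20:-→d21:-→d22:-→d23:-→d24:-→d25:-→d26:-→d27:-→d28:-→d29:-→d30:-→d31:-→d32:H0 -> H0
  add 102.46.208.0/20 -> H1 at depth 20
  lookup 66.169.33.48: bits 0100001010101001001000010011000 walk d0:H0→d1:-→d2:-→d3:-→d4:-→d5:-→d6:-→d7:-→d8:-→d9:-→d10:-→d11:-→d12:-→d13:-→d14:-→d15:-→d16:-→d17:-→d18:H1→d19:-→d20:-→d21:-→d22:-→d23:-→d24:-→d25:-→d26:-→d27:-→d28:H4→d29:-→d30:-→d31:H2 -> H2
  add 66.169.33.48/28 -> H5 at depth 28
  add 66.160.0.0/12 -> H4 at depth 12
  lookup 154.115.106.40: bits 10 walk d0:H0→d1:-→d2:- -> H0
  lookup 66.169.1.173: bits 010000101010100100 walk d0:H0→d1:-→d2:-→d3:-→d4:-→d5:-→d6:-→d7:-→d8:-→d9:-→d10:-→d11:-→d12:H4→d13:-→d14:-→d15:-→d16:-→d17:-→d18:H1 -> H1

== LOOKUPS ==
["H1","H0","H3","H0","H3","H4","H0","H1","H0","H2","H0","H1"]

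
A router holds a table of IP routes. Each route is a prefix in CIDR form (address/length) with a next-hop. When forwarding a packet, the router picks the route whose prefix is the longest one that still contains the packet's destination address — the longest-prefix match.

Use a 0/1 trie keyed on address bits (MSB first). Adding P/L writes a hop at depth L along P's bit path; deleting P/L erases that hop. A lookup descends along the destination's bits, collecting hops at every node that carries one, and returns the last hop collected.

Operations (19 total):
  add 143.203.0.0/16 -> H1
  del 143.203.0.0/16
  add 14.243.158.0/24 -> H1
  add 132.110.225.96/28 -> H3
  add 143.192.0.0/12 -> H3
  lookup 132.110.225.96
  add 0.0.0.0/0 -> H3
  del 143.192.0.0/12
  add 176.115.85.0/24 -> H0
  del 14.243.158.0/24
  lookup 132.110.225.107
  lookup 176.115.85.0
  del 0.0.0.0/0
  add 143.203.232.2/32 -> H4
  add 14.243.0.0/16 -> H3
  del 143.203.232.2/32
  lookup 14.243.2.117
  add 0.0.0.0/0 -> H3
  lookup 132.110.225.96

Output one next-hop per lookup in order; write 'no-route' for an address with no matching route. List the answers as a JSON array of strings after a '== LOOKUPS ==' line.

Trace:
  add 143.203.0.0/16 -> H1 at depth 16
  - 143.203.0.0/16 clear@16
  add 14.243.158.0/24 -> H1 at depth 24
  add 132.110.225.96/28 -> H3 at depth 28
  add 143.192.0.0/12 -> H3 at depth 12
  ? 132.110.225.96  path d0:-→d1:-→d2:-→d3:-→d4:-→d5:-→d6:-→d7:-→d8:-→d9:-→d10:-→d11:-→d12:-→d13:-→d14:-→d15:-→d16:-→d17:-→d18:-→d19:-→d20:-→d21:-→d22:-→d23:-→d24:-→d25:-→d26:-→d27:-→d28:H3  best=H3
  add 0.0.0.0/0 -> H3 at depth 0
  - 143.192.0.0/12 clear@12
  add 176.115.85.0/24 -> H0 at depth 24
  - 14.243.158.0/24 clear@24
  ? 132.110.225.107  path d0:H3→d1:-→d2:-→d3:-→d4:-→d5:-→d6:-→d7:-→d8:-→d9:-→d10:-→d11:-→d12:-→d13:-→d14:-→d15:-→d16:-→d17:-→d18:-→d19:-→d20:-→d21:-→d22:-→d23:-→d24:-→d25:-→d26:-→d27:-→d28:H3  best=H3
  ? 176.115.85.0  path d0:H3→d1:-→d2:-→d3:-→d4:-→d5:-→d6:-→d7:-→d8:-→d9:-→d10:-→d11:-→d12:-→d13:-→d14:-→d15:-→d16:-→d17:-→d18:-→d19:-→d20:-→d21:-→d22:-→d23:-→d24:H0  best=H0
  - 0.0.0.0/0 clear@0
  add 143.203.232.2/32 -> H4 at depth 32
  add 14.243.0.0/16 -> H3 at depth 16
  - 143.203.232.2/32 clear@32
  ? 14.243.2.117  path d0:-→d1:-→d2:-→d3:-→d4:-→d5:-→d6:-→d7:-→d8:-→d9:-→d10:-→d11:-→d12:-→d13:-→d14:-→d15:-→d16:H3  best=H3
  add 0.0.0.0/0 -> H3 at depth 0
  ? 132.110.225.96  path d0:H3→d1:-→d2:-→d3:-→d4:-→d5:-→d6:-→d7:-→d8:-→d9:-→d10:-→d11:-→d12:-→d13:-→d14:-→d15:-→d16:-→d17:-→d18:-→d19:-→d20:-→d21:-→d22:-→d23:-→d24:-→d25:-→d26:-→d27:-→d28:H3  best=H3

== LOOKUPS ==
["H3","H3","H0","H3","H3"]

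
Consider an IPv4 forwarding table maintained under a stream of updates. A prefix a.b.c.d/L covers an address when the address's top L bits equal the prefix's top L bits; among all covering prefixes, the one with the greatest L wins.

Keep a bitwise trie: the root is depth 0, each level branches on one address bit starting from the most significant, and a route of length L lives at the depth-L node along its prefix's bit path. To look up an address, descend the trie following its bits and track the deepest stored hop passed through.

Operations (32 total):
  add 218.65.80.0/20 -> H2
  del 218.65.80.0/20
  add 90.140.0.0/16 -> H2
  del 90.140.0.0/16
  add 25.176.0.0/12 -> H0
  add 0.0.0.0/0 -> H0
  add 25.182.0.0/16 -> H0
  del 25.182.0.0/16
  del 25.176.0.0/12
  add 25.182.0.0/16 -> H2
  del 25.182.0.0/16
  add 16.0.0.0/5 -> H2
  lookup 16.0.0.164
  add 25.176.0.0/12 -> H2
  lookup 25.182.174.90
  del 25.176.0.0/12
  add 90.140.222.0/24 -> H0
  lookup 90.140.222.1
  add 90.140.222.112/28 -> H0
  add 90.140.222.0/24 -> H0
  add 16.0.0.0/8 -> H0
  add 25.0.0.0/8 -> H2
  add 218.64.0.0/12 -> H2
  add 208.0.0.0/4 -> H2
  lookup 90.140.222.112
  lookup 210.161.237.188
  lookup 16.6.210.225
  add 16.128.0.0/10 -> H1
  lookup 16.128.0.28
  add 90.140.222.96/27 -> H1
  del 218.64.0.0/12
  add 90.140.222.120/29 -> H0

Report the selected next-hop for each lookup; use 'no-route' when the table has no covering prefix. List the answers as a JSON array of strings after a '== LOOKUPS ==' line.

Apply in order:
  add 218.65.80.0/20 -> H2 at depth 20
  del 218.65.80.0/20 (clear depth 20)
  add 90.140.0.0/16 -> H2 at depth 16
  del 90.140.0.0/16 (clear depth 16)
  add 25.176.0.0/12 -> H0 at depth 12
  add 0.0.0.0/0 -> H0 at depth 0
  add 25.182.0.0/16 -> H0 at depth 16
  del 25.182.0.0/16 (clear depth 16)
  del 25.176.0.0/12 (clear depth 12)
  add 25.182.0.0/16 -> H2 at depth 16
  del 25.182.0.0/16 (clear depth 16)
  add 16.0.0.0/5 -> H2 at depth 5
  lookup 16.0.0.164: bits 00010 walk d0:H0→d1:-→d2:-→d3:-→d4:-→d5:H2 -> H2
  add 25.176.0.0/12 -> H2 at depth 12
  lookup 25.182.174.90: bits 0001100110110110 walk d0:H0→d1:-→d2:-→d3:-→d4:-→d5:-→d6:-→d7:-→d8:-→d9:-→d10:-→d11:-→d12:H2→d13:-→d14:-→d15:-→d16:- -> H2
  del 25.176.0.0/12 (clear depth 12)
  add 90.140.222.0/24 -> H0 at depth 24
  lookup 90.140.222.1: bits 010110101000110011011110 walk d0:H0→d1:-→d2:-→d3:-→d4:-→d5:-→d6:-→d7:-→d8:-→d9:-→d10:-→d11:-→d12:-→d13:-→d14:-→d15:-→d16:-→d17:-→d18:-→d19:-→d20:-→d21:-→d22:-→d23:-→d24:H0 -> H0
  add 90.140.222.112/28 -> H0 at depth 28
  add 90.140.222.0/24 -> H0 at depth 24
  add 16.0.0.0/8 -> H0 at depth 8
  add 25.0.0.0/8 -> H2 at depth 8
  add 218.64.0.0/12 -> H2 at depth 12
  add 208.0.0.0/4 -> H2 at depth 4
  lookup 90.140.222.112: bits 0101101010001100110111100111 walk d0:H0→d1:-→d2:-→d3:-→d4:-→d5:-→d6:-→d7:-→d8:-→d9:-→d10:-→d11:-→d12:-→d13:-→d14:-→d15:-→d16:-→d17:-→d18:-→d19:-→d20:-→d21:-→d22:-→d23:-→d24:H0→d25:-→d26:-→d27:-→d28:H0 -> H0
  lookup 210.161.237.188: bits 1101 walk d0:H0→d1:-→d2:-→d3:-→d4:H2 -> H2
  lookup 16.6.210.225: bits 00010000 walk d0:H0→d1:-→d2:-→d3:-→d4:-→d5:H2→d6:-→d7:-→d8:H0 -> H0
  add 16.128.0.0/10 -> H1 at depth 10
  lookup 16.128.0.28: bits 0001000010 walk d0:H0→d1:-→d2:-→d3:-→d4:-→d5:H2→d6:-→d7:-→d8:H0→d9:-→d10:H1 -> H1
  add 90.140.222.96/27 -> H1 at depth 27
  del 218.64.0.0/12 (clear depth 12)
  add 90.140.222.120/29 -> H0 at depth 29

== LOOKUPS ==
["H2","H2","H0","H0","H2","H0","H1"]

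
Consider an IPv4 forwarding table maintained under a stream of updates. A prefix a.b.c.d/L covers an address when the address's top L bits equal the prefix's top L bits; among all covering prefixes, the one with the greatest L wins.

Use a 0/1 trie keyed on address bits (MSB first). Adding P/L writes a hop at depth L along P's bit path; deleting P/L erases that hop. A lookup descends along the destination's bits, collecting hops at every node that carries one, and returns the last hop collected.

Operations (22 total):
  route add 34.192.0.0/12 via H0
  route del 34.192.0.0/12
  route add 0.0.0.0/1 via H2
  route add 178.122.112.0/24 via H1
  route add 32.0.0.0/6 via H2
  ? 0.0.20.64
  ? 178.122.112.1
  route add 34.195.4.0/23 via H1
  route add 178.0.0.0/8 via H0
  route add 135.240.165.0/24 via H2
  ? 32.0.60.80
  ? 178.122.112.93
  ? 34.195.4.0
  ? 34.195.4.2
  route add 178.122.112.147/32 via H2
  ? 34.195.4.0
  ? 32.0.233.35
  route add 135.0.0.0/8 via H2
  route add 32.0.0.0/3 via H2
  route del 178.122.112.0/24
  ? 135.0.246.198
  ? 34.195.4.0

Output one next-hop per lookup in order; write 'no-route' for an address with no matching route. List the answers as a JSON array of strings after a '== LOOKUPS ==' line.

Trace:
  add 34.192.0.0/12 -> H0 at depth 12
  - 34.192.0.0/12 clear@12
  add 0.0.0.0/1 -> H2 at depth 1
  add 178.122.112.0/24 -> H1 at depth 24
  add 32.0.0.0/6 -> H2 at depth 6
  Q 0.0.20.64: descend 00 ; hops seen [H2] ; pick H2
  Q 178.122.112.1: descend 101100100111101001110000 ; hops seen [H1] ; pick H1
  add 34.195.4.0/23 -> H1 at depth 23
  add 178.0.0.0/8 -> H0 at depth 8
  add 135.240.165.0/24 -> H2 at depth 24
  Q 32.0.60.80: descend 001000 ; hops seen [H2,H2] ; pick H2
  Q 178.122.112.93: descend 101100100111101001110000 ; hops seen [H0,H1] ; pick H1
  Q 34.195.4.0: descend 00100010110000110000010 ; hops seen [H2,H2,H1] ; pick H1
  Q 34.195.4.2: descend 00100010110000110000010 ; hops seen [H2,H2,H1] ; pick H1
  add 178.122.112.147/32 -> H2 at depth 32
  Q 34.195.4.0: descend 00100010110000110000010 ; hops seen [H2,H2,H1] ; pick H1
  Q 32.0.233.35: descend 001000 ; hops seen [H2,H2] ; pick H2
  add 135.0.0.0/8 -> H2 at depth 8
  add 32.0.0.0/3 -> H2 at depth 3
  - 178.122.112.0/24 clear@24
  Q 135.0.246.198: descend 10000111 ; hops seen [H2] ; pick H2
  Q 34.195.4.0: descend 00100010110000110000010 ; hops seen [H2,H2,H2,H1] ; pick H1

== LOOKUPS ==
["H2","H1","H2","H1","H1","H1","H1","H2","H2","H1"]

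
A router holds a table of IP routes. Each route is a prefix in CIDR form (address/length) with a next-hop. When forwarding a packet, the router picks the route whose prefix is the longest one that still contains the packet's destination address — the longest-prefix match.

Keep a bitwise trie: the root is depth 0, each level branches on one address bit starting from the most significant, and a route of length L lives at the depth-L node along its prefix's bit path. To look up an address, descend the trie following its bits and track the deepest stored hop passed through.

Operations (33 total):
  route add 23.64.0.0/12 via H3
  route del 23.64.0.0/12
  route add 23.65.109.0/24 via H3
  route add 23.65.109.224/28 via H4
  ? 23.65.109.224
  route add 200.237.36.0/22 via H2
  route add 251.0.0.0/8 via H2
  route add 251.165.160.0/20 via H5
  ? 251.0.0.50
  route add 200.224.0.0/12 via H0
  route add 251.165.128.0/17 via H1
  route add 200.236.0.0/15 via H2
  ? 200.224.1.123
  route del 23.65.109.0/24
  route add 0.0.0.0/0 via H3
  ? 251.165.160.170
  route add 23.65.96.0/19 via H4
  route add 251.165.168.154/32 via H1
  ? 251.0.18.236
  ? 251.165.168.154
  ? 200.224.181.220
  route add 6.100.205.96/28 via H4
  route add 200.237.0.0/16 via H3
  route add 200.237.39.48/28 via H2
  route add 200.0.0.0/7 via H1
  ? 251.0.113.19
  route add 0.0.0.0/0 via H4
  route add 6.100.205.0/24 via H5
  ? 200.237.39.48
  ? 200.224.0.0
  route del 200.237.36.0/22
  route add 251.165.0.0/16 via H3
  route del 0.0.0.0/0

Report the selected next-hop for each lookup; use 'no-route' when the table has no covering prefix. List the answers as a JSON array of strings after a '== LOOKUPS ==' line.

Apply in order:
  + 23.64.0.0/12 (H3) depth=12
  - 23.64.0.0/12 clear@12
  + 23.65.109.0/24 (H3) depth=24
  + 23.65.109.224/28 (H4) depth=28
  Q 23.65.109.224: descend 0001011101000001011011011110 ; hops seen [H3,H4] ; pick H4
  + 200.237.36.0/22 (H2) depth=22
  + 251.0.0.0/8 (H2) depth=8
  + 251.165.160.0/20 (H5) depth=20
  Q 251.0.0.50: descend 11111011 ; hops seen [H2] ; pick H2
  + 200.224.0.0/12 (H0) depth=12
  + 251.165.128.0/17 (H1) depth=17
  + 200.236.0.0/15 (H2) depth=15
  Q 200.224.1.123: descend 110010001110 ; hops seen [H0] ; pick H0
  - 23.65.109.0/24 clear@24
  + 0.0.0.0/0 (H3) depth=0
  Q 251.165.160.170: descend 11111011101001011010 ; hops seen [H3,H2,H1,H5] ; pick H5
  + 23.65.96.0/19 (H4) depth=19
  + 251.165.168.154/32 (H1) depth=32
  Q 251.0.18.236: descend 11111011 ; hops seen [H3,H2] ; pick H2
  Q 251.165.168.154: descend 11111011101001011010100010011010 ; hops seen [H3,H2,H1,H5,H1] ; pick H1
  Q 200.224.181.220: descend 110010001110 ; hops seen [H3,H0] ; pick H0
  + 6.100.205.96/28 (H4) depth=28
  + 200.237.0.0/16 (H3) depth=16
  + 200.237.39.48/28 (H2) depth=28
  + 200.0.0.0/7 (H1) depth=7
  Q 251.0.113.19: descend 11111011 ; hops seen [H3,H2] ; pick H2
  + 0.0.0.0/0 (H4) depth=0
  + 6.100.205.0/24 (H5) depth=24
  Q 200.237.39.48: descend 1100100011101101001001110011 ; hops seen [H4,H1,H0,H2,H3,H2,H2] ; pick H2
  Q 200.224.0.0: descend 110010001110 ; hops seen [H4,H1,H0] ; pick H0
  - 200.237.36.0/22 clear@22
  + 251.165.0.0/16 (H3) depth=16
  - 0.0.0.0/0 clear@0

== LOOKUPS ==
["H4","H2","H0","H5","H2","H1","H0","H2","H2","H0"]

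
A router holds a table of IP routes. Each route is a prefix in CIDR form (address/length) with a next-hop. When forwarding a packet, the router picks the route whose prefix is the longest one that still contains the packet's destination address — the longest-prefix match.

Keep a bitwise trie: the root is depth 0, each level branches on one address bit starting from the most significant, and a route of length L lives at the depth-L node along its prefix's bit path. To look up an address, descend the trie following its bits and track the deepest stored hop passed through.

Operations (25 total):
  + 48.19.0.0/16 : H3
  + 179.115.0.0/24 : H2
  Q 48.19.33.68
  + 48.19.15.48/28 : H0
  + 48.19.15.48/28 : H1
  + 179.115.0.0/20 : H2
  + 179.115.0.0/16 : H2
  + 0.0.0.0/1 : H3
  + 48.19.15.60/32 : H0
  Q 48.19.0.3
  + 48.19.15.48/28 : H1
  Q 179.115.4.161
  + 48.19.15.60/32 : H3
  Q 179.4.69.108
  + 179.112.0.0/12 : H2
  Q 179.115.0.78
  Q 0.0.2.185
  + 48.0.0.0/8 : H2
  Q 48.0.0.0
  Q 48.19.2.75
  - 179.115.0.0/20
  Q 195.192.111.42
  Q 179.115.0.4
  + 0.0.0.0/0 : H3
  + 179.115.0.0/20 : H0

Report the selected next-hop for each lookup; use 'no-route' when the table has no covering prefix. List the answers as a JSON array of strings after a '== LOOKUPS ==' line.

Process each operation:
  add 48.19.0.0/16 -> H3 at depth 16
  add 179.115.0.0/24 -> H2 at depth 24
  Q 48.19.33.68: descend 0011000000010011 ; hops seen [H3] ; pick H3
  add 48.19.15.48/28 -> H0 at depth 28
  add 48.19.15.48/28 -> H1 at depth 28
  add 179.115.0.0/20 -> H2 at depth 20
  add 179.115.0.0/16 -> H2 at depth 16
  add 0.0.0.0/1 -> H3 at depth 1
  add 48.19.15.60/32 -> H0 at depth 32
  Q 48.19.0.3: descend 00110000000100110000 ; hops seen [H3,H3] ; pick H3
  add 48.19.15.48/28 -> H1 at depth 28
  Q 179.115.4.161: descend 101100110111001100000 ; hops seen [H2,H2] ; pick H2
  add 48.19.15.60/32 -> H3 at depth 32
  Q 179.4.69.108: descend 101100110 ; hops seen [∅] ; pick no-route
  add 179.112.0.0/12 -> H2 at depth 12
  Q 179.115.0.78: descend 101100110111001100000000 ; hops seen [H2,H2,H2,H2] ; pick H2
  Q 0.0.2.185: descend 00 ; hops seen [H3] ; pick H3
  add 48.0.0.0/8 -> H2 at depth 8
  Q 48.0.0.0: descend 00110000000 ; hops seen [H3,H2] ; pick H2
  Q 48.19.2.75: descend 00110000000100110000 ; hops seen [H3,H2,H3] ; pick H3
  - 179.115.0.0/20 clear@20
  Q 195.192.111.42: descend 1 ; hops seen [∅] ; pick no-route
  Q 179.115.0.4: descend 101100110111001100000000 ; hops seen [H2,H2,H2] ; pick H2
  add 0.0.0.0/0 -> H3 at depth 0
  add 179.115.0.0/20 -> H0 at depth 20

== LOOKUPS ==
["H3","H3","H2","no-route","H2","H3","H2","H3","no-route","H2"]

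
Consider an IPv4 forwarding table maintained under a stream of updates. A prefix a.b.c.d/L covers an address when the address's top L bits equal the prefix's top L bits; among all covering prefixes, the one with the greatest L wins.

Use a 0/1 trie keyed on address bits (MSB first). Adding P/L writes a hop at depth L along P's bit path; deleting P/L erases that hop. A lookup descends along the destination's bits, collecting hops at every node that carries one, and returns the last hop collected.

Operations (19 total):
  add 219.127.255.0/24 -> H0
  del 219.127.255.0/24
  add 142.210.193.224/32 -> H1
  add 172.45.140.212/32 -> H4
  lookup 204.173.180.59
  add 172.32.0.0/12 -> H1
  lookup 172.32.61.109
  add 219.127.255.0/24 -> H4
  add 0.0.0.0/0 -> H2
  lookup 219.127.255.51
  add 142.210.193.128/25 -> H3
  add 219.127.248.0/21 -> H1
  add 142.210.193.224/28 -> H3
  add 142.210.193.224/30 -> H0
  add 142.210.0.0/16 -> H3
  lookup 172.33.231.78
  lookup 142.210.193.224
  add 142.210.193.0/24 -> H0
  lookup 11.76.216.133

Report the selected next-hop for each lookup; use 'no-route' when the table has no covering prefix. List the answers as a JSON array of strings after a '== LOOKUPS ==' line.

Apply in order:
  add 219.127.255.0/24 -> H0 at depth 24
  - 219.127.255.0/24 clear@24
  add 142.210.193.224/32 -> H1 at depth 32
  add 172.45.140.212/32 -> H4 at depth 32
  ? 204.173.180.59  path d0:-→d1:-→d2:-→d3:-  best=no-route
  add 172.32.0.0/12 -> H1 at depth 12
  ? 172.32.61.109  path d0:-→d1:-→d2:-→d3:-→d4:-→d5:-→d6:-→d7:-→d8:-→d9:-→d10:-→d11:-→d12:H1  best=H1
  add 219.127.255.0/24 -> H4 at depth 24
  add 0.0.0.0/0 -> H2 at depth 0
  ? 219.127.255.51  path d0:H2→d1:-→d2:-→d3:-→d4:-→d5:-→d6:-→d7:-→d8:-→d9:-→d10:-→d11:-→d12:-→d13:-→d14:-→d15:-→d16:-→d17:-→d18:-→d19:-→d20:-→d21:-→d22:-→d23:-→d24:H4  best=H4
  add 142.210.193.128/25 -> H3 at depth 25
  add 219.127.248.0/21 -> H1 at depth 21
  add 142.210.193.224/28 -> H3 at depth 28
  add 142.210.193.224/30 -> H0 at depth 30
  add 142.210.0.0/16 -> H3 at depth 16
  ? 172.33.231.78  path d0:H2→d1:-→d2:-→d3:-→d4:-→d5:-→d6:-→d7:-→d8:-→d9:-→d10:-→d11:-→d12:H1  best=H1
  ? 142.210.193.224  path d0:H2→d1:-→d2:-→d3:-→d4:-→d5:-→d6:-→d7:-→d8:-→d9:-→d10:-→d11:-→d12:-→d13:-→d14:-→d15:-→d16:H3→d17:-→d18:-→d19:-→d20:-→d21:-→d22:-→d23:-→d24:-→d25:H3→d26:-→d27:-→d28:H3→d29:-→d30:H0→d31:-→d32:H1  best=H1
  add 142.210.193.0/24 -> H0 at depth 24
  ? 11.76.216.133  path d0:H2  best=H2

== LOOKUPS ==
["no-route","H1","H4","H1","H1","H2"]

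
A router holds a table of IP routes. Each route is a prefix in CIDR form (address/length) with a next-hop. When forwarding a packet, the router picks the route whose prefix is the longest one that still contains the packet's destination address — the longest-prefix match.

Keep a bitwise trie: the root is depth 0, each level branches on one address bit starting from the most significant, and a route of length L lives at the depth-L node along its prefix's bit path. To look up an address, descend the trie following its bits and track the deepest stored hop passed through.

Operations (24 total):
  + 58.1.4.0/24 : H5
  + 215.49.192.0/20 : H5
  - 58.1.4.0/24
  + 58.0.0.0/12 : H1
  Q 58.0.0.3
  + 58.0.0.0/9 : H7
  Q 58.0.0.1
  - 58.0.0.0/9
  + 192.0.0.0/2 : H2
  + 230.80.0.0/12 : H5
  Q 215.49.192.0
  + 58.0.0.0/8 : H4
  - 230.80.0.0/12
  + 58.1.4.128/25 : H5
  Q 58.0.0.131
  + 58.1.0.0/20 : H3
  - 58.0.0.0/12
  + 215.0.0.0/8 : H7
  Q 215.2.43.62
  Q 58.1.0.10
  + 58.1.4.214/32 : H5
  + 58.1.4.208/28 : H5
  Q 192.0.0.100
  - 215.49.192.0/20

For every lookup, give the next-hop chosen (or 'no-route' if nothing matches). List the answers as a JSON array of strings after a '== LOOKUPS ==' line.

Trace:
  + 58.1.4.0/24 (H5) depth=24
  + 215.49.192.0/20 (H5) depth=20
  - 58.1.4.0/24 clear@24
  + 58.0.0.0/12 (H1) depth=12
  lookup 58.0.0.3: bits 001110100000000 walk d0:-→d1:-→d2:-→d3:-→d4:-→d5:-→d6:-→d7:-→d8:-→d9:-→d10:-→d11:-→d12:H1→d13:-→d14:-→d15:- -> H1
  + 58.0.0.0/9 (H7) depth=9
  lookup 58.0.0.1: bits 001110100000000 walk d0:-→d1:-→d2:-→d3:-→d4:-→d5:-→d6:-→d7:-→d8:-→d9:H7→d10:-→d11:-→d12:H1→d13:-→d14:-→d15:- -> H1
  - 58.0.0.0/9 clear@9
  + 192.0.0.0/2 (H2) depth=2
  + 230.80.0.0/12 (H5) depth=12
  lookup 215.49.192.0: bits 11010111001100011100 walk d0:-→d1:-→d2:H2→d3:-→d4:-→d5:-→d6:-→d7:-→d8:-→d9:-→d10:-→d11:-→d12:-→d13:-→d14:-→d15:-→d16:-→d17:-→d18:-→d19:-→d20:H5 -> H5
  + 58.0.0.0/8 (H4) depth=8
  - 230.80.0.0/12 clear@12
  + 58.1.4.128/25 (H5) depth=25
  lookup 58.0.0.131: bits 001110100000000 walk d0:-→d1:-→d2:-→d3:-→d4:-→d5:-→d6:-→d7:-→d8:H4→d9:-→d10:-→d11:-→d12:H1→d13:-→d14:-→d15:- -> H1
  + 58.1.0.0/20 (H3) depth=20
  - 58.0.0.0/12 clear@12
  + 215.0.0.0/8 (H7) depth=8
  lookup 215.2.43.62: bits 1101011100 walk d0:-→d1:-→d2:H2→d3:-→d4:-→d5:-→d6:-→d7:-→d8:H7→d9:-→d10:- -> H7
  lookup 58.1.0.10: bits 001110100000000100000 walk d0:-→d1:-→d2:-→d3:-→d4:-→d5:-→d6:-→d7:-→d8:H4→d9:-→d10:-→d11:-→d12:-→d13:-→d14:-→d15:-→d16:-→d17:-→d18:-→d19:-→d20:H3→d21:- -> H3
  + 58.1.4.214/32 (H5) depth=32
  + 58.1.4.208/28 (H5) depth=28
  lookup 192.0.0.100: bits 110 walk d0:-→d1:-→d2:H2→d3:- -> H2
  - 215.49.192.0/20 clear@20

== LOOKUPS ==
["H1","H1","H5","H1","H7","H3","H2"]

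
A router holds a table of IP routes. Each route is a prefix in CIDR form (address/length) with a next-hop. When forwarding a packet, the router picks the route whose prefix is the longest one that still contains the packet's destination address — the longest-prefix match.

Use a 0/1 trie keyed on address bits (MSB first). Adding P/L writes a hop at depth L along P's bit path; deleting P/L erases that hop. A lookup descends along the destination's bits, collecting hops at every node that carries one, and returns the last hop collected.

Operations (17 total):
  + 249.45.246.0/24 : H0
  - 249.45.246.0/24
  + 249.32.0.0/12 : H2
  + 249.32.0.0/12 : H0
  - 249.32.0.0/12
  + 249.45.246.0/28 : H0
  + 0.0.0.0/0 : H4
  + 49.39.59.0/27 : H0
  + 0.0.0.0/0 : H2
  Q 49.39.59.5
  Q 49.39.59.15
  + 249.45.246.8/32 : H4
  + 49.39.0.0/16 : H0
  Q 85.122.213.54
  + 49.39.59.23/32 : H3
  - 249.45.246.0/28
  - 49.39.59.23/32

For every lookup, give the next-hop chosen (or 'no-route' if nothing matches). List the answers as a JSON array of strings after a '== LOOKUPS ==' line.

Process each operation:
  + 249.45.246.0/24 (H0) depth=24
  - 249.45.246.0/24 clear@24
  + 249.32.0.0/12 (H2) depth=12
  + 249.32.0.0/12 (H0) depth=12
  - 249.32.0.0/12 clear@12
  + 249.45.246.0/28 (H0) depth=28
  + 0.0.0.0/0 (H4) depth=0
  + 49.39.59.0/27 (H0) depth=27
  + 0.0.0.0/0 (H2) depth=0
  ? 49.39.59.5  path d0:H2→d1:-→d2:-→d3:-→d4:-→d5:-→d6:-→d7:-→d8:-→d9:-→d10:-→d11:-→d12:-→d13:-→d14:-→d15:-→d16:-→d17:-→d18:-→d19:-→d20:-→d21:-→d22:-→d23:-→d24:-→d25:-→d26:-→d27:H0  best=H0
  ? 49.39.59.15  path d0:H2→d1:-→d2:-→d3:-→d4:-→d5:-→d6:-→d7:-→d8:-→d9:-→d10:-→d11:-→d12:-→d13:-→d14:-→d15:-→d16:-→d17:-→d18:-→d19:-→d20:-→d21:-→d22:-→d23:-→d24:-→d25:-→d26:-→d27:H0  best=H0
  + 249.45.246.8/32 (H4) depth=32
  + 49.39.0.0/16 (H0) depth=16
  ? 85.122.213.54  path d0:H2→d1:-  best=H2
  + 49.39.59.23/32 (H3) depth=32
  - 249.45.246.0/28 clear@28
  - 49.39.59.23/32 clear@32

== LOOKUPS ==
["H0","H0","H2"]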